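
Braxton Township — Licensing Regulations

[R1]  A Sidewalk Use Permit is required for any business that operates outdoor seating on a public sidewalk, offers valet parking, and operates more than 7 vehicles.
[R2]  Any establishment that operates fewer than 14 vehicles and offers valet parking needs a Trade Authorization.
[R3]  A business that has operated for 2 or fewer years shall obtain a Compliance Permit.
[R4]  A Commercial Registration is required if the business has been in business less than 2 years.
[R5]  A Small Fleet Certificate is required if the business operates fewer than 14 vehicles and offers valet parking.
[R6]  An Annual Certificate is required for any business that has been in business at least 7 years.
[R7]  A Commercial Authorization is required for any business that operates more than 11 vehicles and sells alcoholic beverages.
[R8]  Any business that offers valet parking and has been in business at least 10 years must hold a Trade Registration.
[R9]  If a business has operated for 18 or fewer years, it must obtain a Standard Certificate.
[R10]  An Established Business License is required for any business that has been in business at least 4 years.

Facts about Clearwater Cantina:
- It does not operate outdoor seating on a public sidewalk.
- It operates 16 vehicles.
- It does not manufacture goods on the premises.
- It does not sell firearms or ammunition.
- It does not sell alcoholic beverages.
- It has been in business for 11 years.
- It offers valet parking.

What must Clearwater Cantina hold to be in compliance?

[R1] does not operate outdoor seating on a public sidewalk; offers valet parking; vehicles 16 > 7 → Sidewalk Use Permit not required.
[R2] vehicles 16 ≥ 14; offers valet parking → Trade Authorization not required.
[R3] years in business 11 > 2 → Compliance Permit not required.
[R4] years in business 11 ≥ 2 → Commercial Registration not required.
[R5] vehicles 16 ≥ 14; offers valet parking → Small Fleet Certificate not required.
[R6] years in business 11 ≥ 7 → Annual Certificate required.
[R7] vehicles 16 > 11; does not sell alcoholic beverages → Commercial Authorization not required.
[R8] offers valet parking; years in business 11 ≥ 10 → Trade Registration required.
[R9] years in business 11 ≤ 18 → Standard Certificate required.
[R10] years in business 11 ≥ 4 → Established Business License required.

Annual Certificate, Established Business License, Standard Certificate, Trade Registration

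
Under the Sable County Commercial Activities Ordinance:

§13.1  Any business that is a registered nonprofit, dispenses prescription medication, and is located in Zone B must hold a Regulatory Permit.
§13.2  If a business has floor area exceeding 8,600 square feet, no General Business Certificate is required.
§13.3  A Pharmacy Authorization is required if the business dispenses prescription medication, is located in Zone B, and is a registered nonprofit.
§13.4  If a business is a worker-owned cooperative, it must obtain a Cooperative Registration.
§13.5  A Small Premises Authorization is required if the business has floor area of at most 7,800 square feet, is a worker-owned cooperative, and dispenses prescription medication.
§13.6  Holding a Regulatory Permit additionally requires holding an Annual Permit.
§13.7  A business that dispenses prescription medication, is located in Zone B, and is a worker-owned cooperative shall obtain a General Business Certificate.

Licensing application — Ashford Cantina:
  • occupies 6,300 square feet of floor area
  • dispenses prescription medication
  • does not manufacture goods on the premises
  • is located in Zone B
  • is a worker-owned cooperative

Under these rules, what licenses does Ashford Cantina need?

Cooperative Registration, General Business Certificate, Small Premises Authorization

§13.1 is a worker-owned cooperative (not: is a registered nonprofit); dispenses prescription medication; is located in Zone B → Regulatory Permit not required.
§13.2 floor area 6,300 square feet ≤ 8,600 square feet → General Business Certificate exemption does not apply.
§13.3 dispenses prescription medication; is located in Zone B; is a worker-owned cooperative (not: is a registered nonprofit) → Pharmacy Authorization not required.
§13.4 is a worker-owned cooperative → Cooperative Registration required.
§13.5 floor area 6,300 square feet ≤ 7,800 square feet; is a worker-owned cooperative; dispenses prescription medication → Small Premises Authorization required.
§13.6 Regulatory Permit is not required → no effect.
§13.7 dispenses prescription medication; is located in Zone B; is a worker-owned cooperative → General Business Certificate required.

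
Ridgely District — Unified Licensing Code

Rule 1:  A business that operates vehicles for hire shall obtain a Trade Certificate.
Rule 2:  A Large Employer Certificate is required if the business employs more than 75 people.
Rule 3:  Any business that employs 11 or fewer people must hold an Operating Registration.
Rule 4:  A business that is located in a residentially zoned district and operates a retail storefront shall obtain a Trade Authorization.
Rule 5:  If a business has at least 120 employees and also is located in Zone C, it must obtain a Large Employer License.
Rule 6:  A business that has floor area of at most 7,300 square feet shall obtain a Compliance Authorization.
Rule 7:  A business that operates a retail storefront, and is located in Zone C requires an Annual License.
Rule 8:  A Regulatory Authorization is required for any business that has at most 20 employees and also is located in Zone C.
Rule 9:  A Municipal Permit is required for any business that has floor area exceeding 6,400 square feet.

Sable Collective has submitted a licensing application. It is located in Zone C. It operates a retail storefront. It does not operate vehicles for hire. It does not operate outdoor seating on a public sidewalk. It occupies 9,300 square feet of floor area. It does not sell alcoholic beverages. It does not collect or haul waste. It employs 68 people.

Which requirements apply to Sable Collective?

Annual License, Municipal Permit

Rule 1: does not operate vehicles for hire → Trade Certificate not required.
Rule 2: employees 68 ≤ 75 → Large Employer Certificate not required.
Rule 3: employees 68 > 11 → Operating Registration not required.
Rule 4: is located in Zone C (not: is located in a residentially zoned district); operates a retail storefront → Trade Authorization not required.
Rule 5: employees 68 < 120; is located in Zone C → Large Employer License not required.
Rule 6: floor area 9,300 square feet > 7,300 square feet → Compliance Authorization not required.
Rule 7: operates a retail storefront; is located in Zone C → Annual License required.
Rule 8: employees 68 > 20; is located in Zone C → Regulatory Authorization not required.
Rule 9: floor area 9,300 square feet > 6,400 square feet → Municipal Permit required.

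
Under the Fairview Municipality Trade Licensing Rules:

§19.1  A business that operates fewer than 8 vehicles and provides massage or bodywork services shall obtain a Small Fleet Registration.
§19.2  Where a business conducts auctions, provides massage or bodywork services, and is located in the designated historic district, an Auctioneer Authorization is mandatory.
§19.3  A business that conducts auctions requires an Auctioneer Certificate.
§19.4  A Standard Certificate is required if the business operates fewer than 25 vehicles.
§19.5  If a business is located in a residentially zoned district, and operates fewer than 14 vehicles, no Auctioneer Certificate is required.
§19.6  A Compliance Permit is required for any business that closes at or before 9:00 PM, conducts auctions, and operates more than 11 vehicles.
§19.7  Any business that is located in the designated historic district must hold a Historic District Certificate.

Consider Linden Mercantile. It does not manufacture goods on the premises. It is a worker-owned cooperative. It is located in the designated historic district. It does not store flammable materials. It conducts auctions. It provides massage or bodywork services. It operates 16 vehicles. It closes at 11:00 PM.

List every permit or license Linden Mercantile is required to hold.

Auctioneer Authorization, Auctioneer Certificate, Historic District Certificate, Standard Certificate

§19.1 vehicles 16 ≥ 8; provides massage or bodywork services → Small Fleet Registration not required.
§19.2 conducts auctions; provides massage or bodywork services; is located in the designated historic district → Auctioneer Authorization required.
§19.3 conducts auctions → Auctioneer Certificate required.
§19.4 vehicles 16 < 25 → Standard Certificate required.
§19.5 is located in the designated historic district (not: is located in a residentially zoned district); vehicles 16 ≥ 14 → Auctioneer Certificate exemption does not apply.
§19.6 closes 11:00 PM, after 9:00 PM; conducts auctions; vehicles 16 > 11 → Compliance Permit not required.
§19.7 is located in the designated historic district → Historic District Certificate required.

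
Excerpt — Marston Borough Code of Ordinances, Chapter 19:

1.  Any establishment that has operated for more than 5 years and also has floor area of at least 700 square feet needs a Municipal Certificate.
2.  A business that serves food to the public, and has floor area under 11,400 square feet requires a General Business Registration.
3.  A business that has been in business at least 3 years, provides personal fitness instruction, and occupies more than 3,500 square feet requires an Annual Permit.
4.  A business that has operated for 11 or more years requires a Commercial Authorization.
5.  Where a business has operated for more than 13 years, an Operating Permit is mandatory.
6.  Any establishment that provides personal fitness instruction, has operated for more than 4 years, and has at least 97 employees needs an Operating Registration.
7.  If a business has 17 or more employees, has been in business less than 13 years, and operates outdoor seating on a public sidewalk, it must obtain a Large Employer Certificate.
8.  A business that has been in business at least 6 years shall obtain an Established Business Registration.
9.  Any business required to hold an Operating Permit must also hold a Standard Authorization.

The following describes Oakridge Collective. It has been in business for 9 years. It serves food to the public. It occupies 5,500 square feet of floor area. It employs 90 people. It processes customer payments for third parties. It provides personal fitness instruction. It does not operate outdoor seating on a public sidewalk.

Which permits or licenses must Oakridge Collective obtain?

Annual Permit, Established Business Registration, General Business Registration, Municipal Certificate

1. years in business 9 > 5; floor area 5,500 square feet ≥ 700 square feet → Municipal Certificate required.
2. serves food to the public; floor area 5,500 square feet < 11,400 square feet → General Business Registration required.
3. years in business 9 ≥ 3; provides personal fitness instruction; floor area 5,500 square feet > 3,500 square feet → Annual Permit required.
4. years in business 9 < 11 → Commercial Authorization not required.
5. years in business 9 ≤ 13 → Operating Permit not required.
6. provides personal fitness instruction; years in business 9 > 4; employees 90 < 97 → Operating Registration not required.
7. employees 90 ≥ 17; years in business 9 < 13; does not operate outdoor seating on a public sidewalk → Large Employer Certificate not required.
8. years in business 9 ≥ 6 → Established Business Registration required.
9. Operating Permit is not required → no effect.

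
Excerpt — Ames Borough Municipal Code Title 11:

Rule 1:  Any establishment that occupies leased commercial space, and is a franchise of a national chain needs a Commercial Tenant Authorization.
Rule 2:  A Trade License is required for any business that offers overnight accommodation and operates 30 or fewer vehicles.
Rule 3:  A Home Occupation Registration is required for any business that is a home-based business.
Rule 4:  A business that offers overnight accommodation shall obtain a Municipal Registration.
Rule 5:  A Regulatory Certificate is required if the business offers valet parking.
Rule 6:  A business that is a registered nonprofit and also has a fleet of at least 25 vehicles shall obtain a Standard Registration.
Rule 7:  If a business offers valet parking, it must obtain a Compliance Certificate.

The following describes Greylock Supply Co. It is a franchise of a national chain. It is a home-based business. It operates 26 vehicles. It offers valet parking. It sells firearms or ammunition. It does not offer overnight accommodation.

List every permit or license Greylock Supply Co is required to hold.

Rule 1: is a home-based business (not: occupies leased commercial space); is a franchise of a national chain → Commercial Tenant Authorization not required.
Rule 2: does not offer overnight accommodation; vehicles 26 ≤ 30 → Trade License not required.
Rule 3: is a home-based business → Home Occupation Registration required.
Rule 4: does not offer overnight accommodation → Municipal Registration not required.
Rule 5: offers valet parking → Regulatory Certificate required.
Rule 6: is a franchise of a national chain (not: is a registered nonprofit); vehicles 26 ≥ 25 → Standard Registration not required.
Rule 7: offers valet parking → Compliance Certificate required.

Compliance Certificate, Home Occupation Registration, Regulatory Certificate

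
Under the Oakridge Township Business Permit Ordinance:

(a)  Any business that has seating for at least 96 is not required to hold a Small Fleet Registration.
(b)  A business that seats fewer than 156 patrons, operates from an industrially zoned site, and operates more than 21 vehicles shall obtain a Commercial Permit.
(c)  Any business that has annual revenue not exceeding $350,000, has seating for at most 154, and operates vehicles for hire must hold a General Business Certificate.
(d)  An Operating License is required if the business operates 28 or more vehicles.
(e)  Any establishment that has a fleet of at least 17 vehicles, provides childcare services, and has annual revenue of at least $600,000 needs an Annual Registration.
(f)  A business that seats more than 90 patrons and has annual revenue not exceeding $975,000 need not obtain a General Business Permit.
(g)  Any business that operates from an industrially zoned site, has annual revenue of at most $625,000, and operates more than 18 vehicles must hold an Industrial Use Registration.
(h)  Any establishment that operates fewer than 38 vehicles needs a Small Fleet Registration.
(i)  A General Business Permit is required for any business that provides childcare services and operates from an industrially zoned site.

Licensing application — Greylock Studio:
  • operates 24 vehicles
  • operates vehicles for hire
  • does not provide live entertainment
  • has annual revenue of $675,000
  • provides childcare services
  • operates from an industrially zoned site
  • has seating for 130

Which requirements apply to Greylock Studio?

(a) seating 130 ≥ 96 → exempt from Small Fleet Registration.
(b) seating 130 < 156; operates from an industrially zoned site; vehicles 24 > 21 → Commercial Permit required.
(c) revenue $675,000 > $350,000; seating 130 ≤ 154; operates vehicles for hire → General Business Certificate not required.
(d) vehicles 24 < 28 → Operating License not required.
(e) vehicles 24 ≥ 17; provides childcare services; revenue $675,000 ≥ $600,000 → Annual Registration required.
(f) seating 130 > 90; revenue $675,000 ≤ $975,000 → exempt from General Business Permit.
(g) operates from an industrially zoned site; revenue $675,000 > $625,000; vehicles 24 > 18 → Industrial Use Registration not required.
(h) vehicles 24 < 38 → Small Fleet Registration required.
(i) provides childcare services; operates from an industrially zoned site → General Business Permit required.

Annual Registration, Commercial Permit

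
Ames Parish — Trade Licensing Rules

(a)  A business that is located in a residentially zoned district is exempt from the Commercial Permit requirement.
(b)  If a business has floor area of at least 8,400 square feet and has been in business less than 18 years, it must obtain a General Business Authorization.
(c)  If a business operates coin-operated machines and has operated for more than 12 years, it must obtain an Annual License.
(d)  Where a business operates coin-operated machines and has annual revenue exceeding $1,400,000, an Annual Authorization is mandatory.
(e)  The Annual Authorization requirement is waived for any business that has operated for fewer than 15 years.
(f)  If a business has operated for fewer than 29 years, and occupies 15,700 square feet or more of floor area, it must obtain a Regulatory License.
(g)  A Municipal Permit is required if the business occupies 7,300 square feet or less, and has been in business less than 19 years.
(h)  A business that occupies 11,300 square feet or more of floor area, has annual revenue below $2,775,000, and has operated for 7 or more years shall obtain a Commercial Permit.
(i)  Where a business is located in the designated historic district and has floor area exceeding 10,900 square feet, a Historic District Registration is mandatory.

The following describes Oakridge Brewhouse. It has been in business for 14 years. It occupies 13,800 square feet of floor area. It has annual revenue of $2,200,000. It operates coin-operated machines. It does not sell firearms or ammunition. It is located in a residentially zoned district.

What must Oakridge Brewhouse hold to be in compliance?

(a) is located in a residentially zoned district → exempt from Commercial Permit.
(b) floor area 13,800 square feet ≥ 8,400 square feet; years in business 14 < 18 → General Business Authorization required.
(c) operates coin-operated machines; years in business 14 > 12 → Annual License required.
(d) operates coin-operated machines; revenue $2,200,000 > $1,400,000 → Annual Authorization required.
(e) years in business 14 < 15 → exempt from Annual Authorization.
(f) years in business 14 < 29; floor area 13,800 square feet < 15,700 square feet → Regulatory License not required.
(g) floor area 13,800 square feet > 7,300 square feet; years in business 14 < 19 → Municipal Permit not required.
(h) floor area 13,800 square feet ≥ 11,300 square feet; revenue $2,200,000 < $2,775,000; years in business 14 ≥ 7 → Commercial Permit required.
(i) is located in a residentially zoned district (not: is located in the designated historic district); floor area 13,800 square feet > 10,900 square feet → Historic District Registration not required.

Annual License, General Business Authorization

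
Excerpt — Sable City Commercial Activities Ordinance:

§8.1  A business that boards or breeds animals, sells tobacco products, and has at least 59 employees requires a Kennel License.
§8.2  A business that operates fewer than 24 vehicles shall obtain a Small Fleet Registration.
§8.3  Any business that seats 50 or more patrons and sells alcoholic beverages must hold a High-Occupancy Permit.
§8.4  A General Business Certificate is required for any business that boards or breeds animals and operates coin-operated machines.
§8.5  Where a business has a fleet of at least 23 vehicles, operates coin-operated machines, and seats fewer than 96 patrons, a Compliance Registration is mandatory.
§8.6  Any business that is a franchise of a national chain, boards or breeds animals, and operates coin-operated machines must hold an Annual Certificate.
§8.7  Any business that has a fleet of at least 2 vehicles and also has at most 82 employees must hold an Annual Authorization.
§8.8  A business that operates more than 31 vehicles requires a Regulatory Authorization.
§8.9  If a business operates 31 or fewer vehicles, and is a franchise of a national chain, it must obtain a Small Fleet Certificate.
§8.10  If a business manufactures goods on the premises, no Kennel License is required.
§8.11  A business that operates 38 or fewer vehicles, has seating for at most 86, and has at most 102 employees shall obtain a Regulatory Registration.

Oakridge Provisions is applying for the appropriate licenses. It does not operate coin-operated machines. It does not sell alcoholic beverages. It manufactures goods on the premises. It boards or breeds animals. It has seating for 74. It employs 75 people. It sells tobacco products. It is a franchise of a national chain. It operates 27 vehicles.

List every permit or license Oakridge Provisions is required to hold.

§8.1 boards or breeds animals; sells tobacco products; employees 75 ≥ 59 → Kennel License required.
§8.2 vehicles 27 ≥ 24 → Small Fleet Registration not required.
§8.3 seating 74 ≥ 50; does not sell alcoholic beverages → High-Occupancy Permit not required.
§8.4 boards or breeds animals; does not operate coin-operated machines → General Business Certificate not required.
§8.5 vehicles 27 ≥ 23; does not operate coin-operated machines; seating 74 < 96 → Compliance Registration not required.
§8.6 is a franchise of a national chain; boards or breeds animals; does not operate coin-operated machines → Annual Certificate not required.
§8.7 vehicles 27 ≥ 2; employees 75 ≤ 82 → Annual Authorization required.
§8.8 vehicles 27 ≤ 31 → Regulatory Authorization not required.
§8.9 vehicles 27 ≤ 31; is a franchise of a national chain → Small Fleet Certificate required.
§8.10 manufactures goods on the premises → exempt from Kennel License.
§8.11 vehicles 27 ≤ 38; seating 74 ≤ 86; employees 75 ≤ 102 → Regulatory Registration required.

Annual Authorization, Regulatory Registration, Small Fleet Certificate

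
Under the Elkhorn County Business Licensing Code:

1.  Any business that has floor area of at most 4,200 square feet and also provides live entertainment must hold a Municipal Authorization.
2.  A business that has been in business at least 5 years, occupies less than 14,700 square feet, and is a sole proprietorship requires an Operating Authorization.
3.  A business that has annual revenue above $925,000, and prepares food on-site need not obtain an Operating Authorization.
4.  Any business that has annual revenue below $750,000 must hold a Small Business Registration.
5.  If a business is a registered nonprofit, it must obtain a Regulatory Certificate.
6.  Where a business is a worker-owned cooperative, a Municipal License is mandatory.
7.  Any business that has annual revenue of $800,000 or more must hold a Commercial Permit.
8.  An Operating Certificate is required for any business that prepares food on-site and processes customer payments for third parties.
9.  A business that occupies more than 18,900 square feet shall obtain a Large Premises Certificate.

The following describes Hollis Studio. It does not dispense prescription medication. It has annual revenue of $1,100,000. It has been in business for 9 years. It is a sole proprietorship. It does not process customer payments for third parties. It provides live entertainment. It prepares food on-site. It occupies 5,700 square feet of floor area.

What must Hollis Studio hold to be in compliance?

Commercial Permit

1. floor area 5,700 square feet > 4,200 square feet; provides live entertainment → Municipal Authorization not required.
2. years in business 9 ≥ 5; floor area 5,700 square feet < 14,700 square feet; is a sole proprietorship → Operating Authorization required.
3. revenue $1,100,000 > $925,000; prepares food on-site → exempt from Operating Authorization.
4. revenue $1,100,000 ≥ $750,000 → Small Business Registration not required.
5. is a sole proprietorship (not: is a registered nonprofit) → Regulatory Certificate not required.
6. is a sole proprietorship (not: is a worker-owned cooperative) → Municipal License not required.
7. revenue $1,100,000 ≥ $800,000 → Commercial Permit required.
8. prepares food on-site; does not process customer payments for third parties → Operating Certificate not required.
9. floor area 5,700 square feet ≤ 18,900 square feet → Large Premises Certificate not required.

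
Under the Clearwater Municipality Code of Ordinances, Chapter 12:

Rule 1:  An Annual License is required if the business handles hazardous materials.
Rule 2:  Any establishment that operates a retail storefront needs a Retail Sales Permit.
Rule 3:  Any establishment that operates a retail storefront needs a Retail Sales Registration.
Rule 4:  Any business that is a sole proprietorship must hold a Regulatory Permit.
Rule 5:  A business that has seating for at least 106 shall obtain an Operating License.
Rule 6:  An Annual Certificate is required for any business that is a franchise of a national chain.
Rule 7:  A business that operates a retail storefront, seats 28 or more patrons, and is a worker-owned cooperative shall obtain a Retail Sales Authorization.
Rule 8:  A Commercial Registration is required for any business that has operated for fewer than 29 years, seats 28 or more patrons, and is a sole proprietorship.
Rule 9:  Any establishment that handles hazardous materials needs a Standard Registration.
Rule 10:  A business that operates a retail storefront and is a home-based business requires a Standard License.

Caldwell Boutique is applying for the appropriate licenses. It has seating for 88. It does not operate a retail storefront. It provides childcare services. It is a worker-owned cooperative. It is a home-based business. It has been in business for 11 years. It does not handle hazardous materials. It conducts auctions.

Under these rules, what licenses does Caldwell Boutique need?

Rule 1: does not handle hazardous materials → Annual License not required.
Rule 2: does not operate a retail storefront → Retail Sales Permit not required.
Rule 3: does not operate a retail storefront → Retail Sales Registration not required.
Rule 4: is a worker-owned cooperative (not: is a sole proprietorship) → Regulatory Permit not required.
Rule 5: seating 88 < 106 → Operating License not required.
Rule 6: is a worker-owned cooperative (not: is a franchise of a national chain) → Annual Certificate not required.
Rule 7: does not operate a retail storefront; seating 88 ≥ 28; is a worker-owned cooperative → Retail Sales Authorization not required.
Rule 8: years in business 11 < 29; seating 88 ≥ 28; is a worker-owned cooperative (not: is a sole proprietorship) → Commercial Registration not required.
Rule 9: does not handle hazardous materials → Standard Registration not required.
Rule 10: does not operate a retail storefront; is a home-based business → Standard License not required.

None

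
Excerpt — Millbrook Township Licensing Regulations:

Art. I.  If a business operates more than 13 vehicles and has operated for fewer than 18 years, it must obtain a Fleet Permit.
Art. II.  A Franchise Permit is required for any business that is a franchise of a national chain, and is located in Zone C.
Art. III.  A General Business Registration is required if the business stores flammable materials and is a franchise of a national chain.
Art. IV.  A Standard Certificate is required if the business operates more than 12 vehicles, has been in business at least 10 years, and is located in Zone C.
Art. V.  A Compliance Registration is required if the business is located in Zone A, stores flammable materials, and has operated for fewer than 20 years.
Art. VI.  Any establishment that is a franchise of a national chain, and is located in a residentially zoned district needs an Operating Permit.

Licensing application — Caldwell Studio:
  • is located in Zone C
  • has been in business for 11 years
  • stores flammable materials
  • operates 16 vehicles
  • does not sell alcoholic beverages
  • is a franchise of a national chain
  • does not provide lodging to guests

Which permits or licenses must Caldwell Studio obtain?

Fleet Permit, Franchise Permit, General Business Registration, Standard Certificate

Art. I. vehicles 16 > 13; years in business 11 < 18 → Fleet Permit required.
Art. II. is a franchise of a national chain; is located in Zone C → Franchise Permit required.
Art. III. stores flammable materials; is a franchise of a national chain → General Business Registration required.
Art. IV. vehicles 16 > 12; years in business 11 ≥ 10; is located in Zone C → Standard Certificate required.
Art. V. is located in Zone C (not: is located in Zone A); stores flammable materials; years in business 11 < 20 → Compliance Registration not required.
Art. VI. is a franchise of a national chain; is located in Zone C (not: is located in a residentially zoned district) → Operating Permit not required.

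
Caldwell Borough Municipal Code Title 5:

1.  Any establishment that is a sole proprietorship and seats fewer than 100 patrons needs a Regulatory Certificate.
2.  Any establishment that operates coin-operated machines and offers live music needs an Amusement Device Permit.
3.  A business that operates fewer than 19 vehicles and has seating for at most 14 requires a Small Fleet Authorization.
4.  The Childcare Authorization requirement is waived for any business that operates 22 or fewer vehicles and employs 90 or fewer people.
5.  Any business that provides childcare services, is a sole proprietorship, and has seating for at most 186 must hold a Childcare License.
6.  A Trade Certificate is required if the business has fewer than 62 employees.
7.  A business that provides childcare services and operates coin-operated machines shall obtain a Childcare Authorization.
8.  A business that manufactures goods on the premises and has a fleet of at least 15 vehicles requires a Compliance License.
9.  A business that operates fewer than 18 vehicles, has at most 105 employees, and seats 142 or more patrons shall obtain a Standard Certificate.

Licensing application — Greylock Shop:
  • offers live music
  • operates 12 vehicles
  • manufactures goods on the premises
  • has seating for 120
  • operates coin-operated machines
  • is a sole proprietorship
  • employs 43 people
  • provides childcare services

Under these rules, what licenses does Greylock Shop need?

Amusement Device Permit, Childcare License, Trade Certificate

1. is a sole proprietorship; seating 120 ≥ 100 → Regulatory Certificate not required.
2. operates coin-operated machines; offers live music → Amusement Device Permit required.
3. vehicles 12 < 19; seating 120 > 14 → Small Fleet Authorization not required.
4. vehicles 12 ≤ 22; employees 43 ≤ 90 → exempt from Childcare Authorization.
5. provides childcare services; is a sole proprietorship; seating 120 ≤ 186 → Childcare License required.
6. employees 43 < 62 → Trade Certificate required.
7. provides childcare services; operates coin-operated machines → Childcare Authorization required.
8. manufactures goods on the premises; vehicles 12 < 15 → Compliance License not required.
9. vehicles 12 < 18; employees 43 ≤ 105; seating 120 < 142 → Standard Certificate not required.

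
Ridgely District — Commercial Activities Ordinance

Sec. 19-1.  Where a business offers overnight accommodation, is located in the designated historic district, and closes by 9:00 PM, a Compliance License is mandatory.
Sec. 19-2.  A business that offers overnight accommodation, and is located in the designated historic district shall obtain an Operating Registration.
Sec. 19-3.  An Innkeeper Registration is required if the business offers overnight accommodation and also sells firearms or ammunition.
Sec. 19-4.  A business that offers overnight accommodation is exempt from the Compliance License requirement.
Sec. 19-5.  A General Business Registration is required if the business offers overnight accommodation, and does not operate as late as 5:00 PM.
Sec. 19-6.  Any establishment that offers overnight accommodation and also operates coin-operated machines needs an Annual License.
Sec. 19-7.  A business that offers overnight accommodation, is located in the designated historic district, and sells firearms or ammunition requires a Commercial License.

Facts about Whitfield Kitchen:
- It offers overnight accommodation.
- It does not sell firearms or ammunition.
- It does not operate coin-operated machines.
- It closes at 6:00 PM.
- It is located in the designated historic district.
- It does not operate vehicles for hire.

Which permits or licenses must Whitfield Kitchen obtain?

Sec. 19-1. offers overnight accommodation; is located in the designated historic district; closes 6:00 PM, at/before 9:00 PM → Compliance License required.
Sec. 19-2. offers overnight accommodation; is located in the designated historic district → Operating Registration required.
Sec. 19-3. offers overnight accommodation; does not sell firearms or ammunition → Innkeeper Registration not required.
Sec. 19-4. offers overnight accommodation → exempt from Compliance License.
Sec. 19-5. offers overnight accommodation; closes 6:00 PM, after 5:00 PM → General Business Registration not required.
Sec. 19-6. offers overnight accommodation; does not operate coin-operated machines → Annual License not required.
Sec. 19-7. offers overnight accommodation; is located in the designated historic district; does not sell firearms or ammunition → Commercial License not required.

Operating Registration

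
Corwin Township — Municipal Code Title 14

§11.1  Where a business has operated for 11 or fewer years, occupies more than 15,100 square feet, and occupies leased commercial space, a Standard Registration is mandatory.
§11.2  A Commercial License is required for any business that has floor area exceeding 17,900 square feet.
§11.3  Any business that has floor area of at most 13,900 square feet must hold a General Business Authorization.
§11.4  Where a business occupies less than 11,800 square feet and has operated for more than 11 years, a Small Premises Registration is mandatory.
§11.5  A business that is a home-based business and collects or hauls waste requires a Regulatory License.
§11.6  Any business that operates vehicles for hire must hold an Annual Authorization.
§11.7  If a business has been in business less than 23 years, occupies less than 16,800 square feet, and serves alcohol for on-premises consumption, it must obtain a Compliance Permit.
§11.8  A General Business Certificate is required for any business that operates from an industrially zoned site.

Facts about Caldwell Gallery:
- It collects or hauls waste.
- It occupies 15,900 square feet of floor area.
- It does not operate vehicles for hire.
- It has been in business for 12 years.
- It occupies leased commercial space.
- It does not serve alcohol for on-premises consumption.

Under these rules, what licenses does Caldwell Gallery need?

§11.1 years in business 12 > 11; floor area 15,900 square feet > 15,100 square feet; occupies leased commercial space → Standard Registration not required.
§11.2 floor area 15,900 square feet ≤ 17,900 square feet → Commercial License not required.
§11.3 floor area 15,900 square feet > 13,900 square feet → General Business Authorization not required.
§11.4 floor area 15,900 square feet ≥ 11,800 square feet; years in business 12 > 11 → Small Premises Registration not required.
§11.5 occupies leased commercial space (not: is a home-based business); collects or hauls waste → Regulatory License not required.
§11.6 does not operate vehicles for hire → Annual Authorization not required.
§11.7 years in business 12 < 23; floor area 15,900 square feet < 16,800 square feet; does not serve alcohol for on-premises consumption → Compliance Permit not required.
§11.8 occupies leased commercial space (not: operates from an industrially zoned site) → General Business Certificate not required.

None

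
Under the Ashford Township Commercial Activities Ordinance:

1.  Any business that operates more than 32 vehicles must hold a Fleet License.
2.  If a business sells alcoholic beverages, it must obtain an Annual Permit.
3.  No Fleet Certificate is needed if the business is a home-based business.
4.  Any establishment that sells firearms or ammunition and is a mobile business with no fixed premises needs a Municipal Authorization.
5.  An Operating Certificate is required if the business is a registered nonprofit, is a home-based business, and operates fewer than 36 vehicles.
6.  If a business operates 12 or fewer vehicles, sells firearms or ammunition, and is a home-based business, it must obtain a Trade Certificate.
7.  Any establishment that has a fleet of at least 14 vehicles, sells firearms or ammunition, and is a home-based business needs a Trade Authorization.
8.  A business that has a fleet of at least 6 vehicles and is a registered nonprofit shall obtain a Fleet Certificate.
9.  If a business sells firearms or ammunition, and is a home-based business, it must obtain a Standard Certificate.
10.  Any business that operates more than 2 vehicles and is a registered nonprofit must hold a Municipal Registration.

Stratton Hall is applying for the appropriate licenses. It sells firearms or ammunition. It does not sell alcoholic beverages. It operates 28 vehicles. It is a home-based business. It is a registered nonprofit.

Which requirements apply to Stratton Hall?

Municipal Registration, Operating Certificate, Standard Certificate, Trade Authorization

1. vehicles 28 ≤ 32 → Fleet License not required.
2. does not sell alcoholic beverages → Annual Permit not required.
3. is a home-based business → exempt from Fleet Certificate.
4. sells firearms or ammunition; is a home-based business (not: is a mobile business with no fixed premises) → Municipal Authorization not required.
5. is a registered nonprofit; is a home-based business; vehicles 28 < 36 → Operating Certificate required.
6. vehicles 28 > 12; sells firearms or ammunition; is a home-based business → Trade Certificate not required.
7. vehicles 28 ≥ 14; sells firearms or ammunition; is a home-based business → Trade Authorization required.
8. vehicles 28 ≥ 6; is a registered nonprofit → Fleet Certificate required.
9. sells firearms or ammunition; is a home-based business → Standard Certificate required.
10. vehicles 28 > 2; is a registered nonprofit → Municipal Registration required.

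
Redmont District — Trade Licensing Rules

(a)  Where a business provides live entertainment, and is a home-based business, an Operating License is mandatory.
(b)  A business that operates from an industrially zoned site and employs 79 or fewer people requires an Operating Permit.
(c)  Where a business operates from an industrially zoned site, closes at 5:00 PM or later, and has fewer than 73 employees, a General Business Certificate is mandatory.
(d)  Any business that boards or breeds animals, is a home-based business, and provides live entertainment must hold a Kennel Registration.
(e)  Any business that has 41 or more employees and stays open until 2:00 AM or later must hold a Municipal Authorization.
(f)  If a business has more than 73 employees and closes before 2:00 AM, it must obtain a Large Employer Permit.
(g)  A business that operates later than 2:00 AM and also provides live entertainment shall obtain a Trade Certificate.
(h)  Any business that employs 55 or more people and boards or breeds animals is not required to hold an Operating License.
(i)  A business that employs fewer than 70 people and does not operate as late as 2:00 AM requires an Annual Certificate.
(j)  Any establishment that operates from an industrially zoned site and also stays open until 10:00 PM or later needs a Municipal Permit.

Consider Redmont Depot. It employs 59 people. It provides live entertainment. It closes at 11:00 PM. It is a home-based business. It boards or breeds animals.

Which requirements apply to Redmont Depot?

Annual Certificate, Kennel Registration

(a) provides live entertainment; is a home-based business → Operating License required.
(b) is a home-based business (not: operates from an industrially zoned site); employees 59 ≤ 79 → Operating Permit not required.
(c) is a home-based business (not: operates from an industrially zoned site); closes 11:00 PM, after 5:00 PM; employees 59 < 73 → General Business Certificate not required.
(d) boards or breeds animals; is a home-based business; provides live entertainment → Kennel Registration required.
(e) employees 59 ≥ 41; closes 11:00 PM, at/before 2:00 AM → Municipal Authorization not required.
(f) employees 59 ≤ 73; closes 11:00 PM, at/before 2:00 AM → Large Employer Permit not required.
(g) closes 11:00 PM, at/before 2:00 AM; provides live entertainment → Trade Certificate not required.
(h) employees 59 ≥ 55; boards or breeds animals → exempt from Operating License.
(i) employees 59 < 70; closes 11:00 PM, at/before 2:00 AM → Annual Certificate required.
(j) is a home-based business (not: operates from an industrially zoned site); closes 11:00 PM, after 10:00 PM → Municipal Permit not required.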